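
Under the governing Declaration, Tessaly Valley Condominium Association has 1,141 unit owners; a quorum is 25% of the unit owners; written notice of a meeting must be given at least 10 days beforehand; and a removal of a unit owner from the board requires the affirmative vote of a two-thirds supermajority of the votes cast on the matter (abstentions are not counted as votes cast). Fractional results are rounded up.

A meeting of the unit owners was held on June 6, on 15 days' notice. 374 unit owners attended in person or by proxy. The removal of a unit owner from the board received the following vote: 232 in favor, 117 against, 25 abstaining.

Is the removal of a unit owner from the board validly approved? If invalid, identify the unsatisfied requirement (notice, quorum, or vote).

Invalid — vote requirement not satisfied.

Notice: 15 days given; 10 required. Satisfied.
Quorum: 25% of 1,141 = 285.25, rounded up to 286; 374 present. Satisfied.
Vote: requires two-thirds of the votes cast (374 − 25 abstaining = 349); 2/3 of 349 = 232.67, rounded up to 233, so 233 needed; 232 in favor. Not satisfied.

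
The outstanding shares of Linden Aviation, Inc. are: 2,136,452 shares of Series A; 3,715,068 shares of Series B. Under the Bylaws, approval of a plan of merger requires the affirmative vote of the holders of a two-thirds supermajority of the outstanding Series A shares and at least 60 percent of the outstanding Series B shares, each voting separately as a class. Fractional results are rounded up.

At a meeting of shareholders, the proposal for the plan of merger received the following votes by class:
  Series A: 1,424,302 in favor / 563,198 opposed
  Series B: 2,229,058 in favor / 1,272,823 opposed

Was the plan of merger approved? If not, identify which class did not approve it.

Approved — every class gave the required vote.

Series A: 2/3 of 2136452 = 1424301.33, rounded up to 1424302; 1,424,302 required, 1,424,302 in favor — approved.
Series B: 3/5 of 3715068 = 2229040.80, rounded up to 2229041; 2,229,041 required, 2,229,058 in favor — approved.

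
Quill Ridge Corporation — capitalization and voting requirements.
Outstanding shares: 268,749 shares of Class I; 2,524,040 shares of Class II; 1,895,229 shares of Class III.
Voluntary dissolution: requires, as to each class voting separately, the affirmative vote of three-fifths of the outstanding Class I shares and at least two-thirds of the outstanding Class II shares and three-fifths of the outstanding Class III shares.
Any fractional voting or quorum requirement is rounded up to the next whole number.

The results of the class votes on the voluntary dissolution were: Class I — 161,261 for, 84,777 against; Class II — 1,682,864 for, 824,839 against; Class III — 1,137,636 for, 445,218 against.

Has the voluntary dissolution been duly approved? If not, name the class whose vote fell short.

Approved — every class gave the required vote.

Class I: 3/5 of 268749 = 161249.40, rounded up to 161250; 161,250 required, 161,261 in favor — approved.
Class II: 2/3 of 2524040 = 1682693.33, rounded up to 1682694; 1,682,694 required, 1,682,864 in favor — approved.
Class III: 3/5 of 1895229 = 1137137.40, rounded up to 1137138; 1,137,138 required, 1,137,636 in favor — approved.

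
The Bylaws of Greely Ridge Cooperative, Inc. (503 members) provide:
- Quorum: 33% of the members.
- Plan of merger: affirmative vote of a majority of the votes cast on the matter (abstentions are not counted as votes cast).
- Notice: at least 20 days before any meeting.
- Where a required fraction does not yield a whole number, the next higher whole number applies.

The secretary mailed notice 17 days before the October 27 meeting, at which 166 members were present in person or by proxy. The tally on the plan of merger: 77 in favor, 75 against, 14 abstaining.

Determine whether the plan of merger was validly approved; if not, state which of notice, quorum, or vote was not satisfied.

Notice: 17 days given; 20 required. Not satisfied.
Quorum: 33% of 503 = 165.99, rounded up to 166; 166 present. Satisfied.
Vote: requires a majority of the votes cast (166 − 14 abstaining = 152); a majority of 152 is 77, so 77 needed; 77 in favor. Satisfied.

Invalid — notice requirement not satisfied.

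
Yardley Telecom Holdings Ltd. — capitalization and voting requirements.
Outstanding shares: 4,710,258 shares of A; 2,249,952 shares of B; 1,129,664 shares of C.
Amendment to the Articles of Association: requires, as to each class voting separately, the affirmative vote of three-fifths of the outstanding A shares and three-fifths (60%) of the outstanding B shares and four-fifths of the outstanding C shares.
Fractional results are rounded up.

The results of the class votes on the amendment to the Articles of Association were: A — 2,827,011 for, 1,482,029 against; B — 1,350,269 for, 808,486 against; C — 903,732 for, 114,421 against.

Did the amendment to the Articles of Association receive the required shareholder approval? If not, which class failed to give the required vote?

Approved — every class gave the required vote.

A: 3/5 of 4710258 = 2826154.80, rounded up to 2826155; 2,826,155 required, 2,827,011 in favor — approved.
B: 3/5 of 2249952 = 1349971.20, rounded up to 1349972; 1,349,972 required, 1,350,269 in favor — approved.
C: 4/5 of 1129664 = 903731.20, rounded up to 903732; 903,732 required, 903,732 in favor — approved.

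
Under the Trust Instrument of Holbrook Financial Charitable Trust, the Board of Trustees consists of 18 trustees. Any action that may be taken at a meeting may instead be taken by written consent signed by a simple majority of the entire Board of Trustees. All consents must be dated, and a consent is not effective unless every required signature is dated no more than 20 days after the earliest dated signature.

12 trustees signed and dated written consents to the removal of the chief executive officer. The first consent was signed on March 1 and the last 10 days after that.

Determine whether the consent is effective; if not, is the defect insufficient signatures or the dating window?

Effective — both the signature and dating-window requirements are satisfied.

Signatures required: a simple majority of 18 — a majority of 18 is 10, so 10 needed; 12 signed. Sufficient.
Dating window: the latest signature is 10 days after the earliest; the limit is 20 days. Within the window.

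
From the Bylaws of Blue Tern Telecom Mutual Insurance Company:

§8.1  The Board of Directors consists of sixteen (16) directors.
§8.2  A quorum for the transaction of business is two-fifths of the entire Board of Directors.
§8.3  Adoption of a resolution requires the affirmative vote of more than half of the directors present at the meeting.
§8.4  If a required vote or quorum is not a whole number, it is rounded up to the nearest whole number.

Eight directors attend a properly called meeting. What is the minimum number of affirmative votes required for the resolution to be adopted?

The resolution requires a majority of the directors present (8).
A majority of 8 is 5.

5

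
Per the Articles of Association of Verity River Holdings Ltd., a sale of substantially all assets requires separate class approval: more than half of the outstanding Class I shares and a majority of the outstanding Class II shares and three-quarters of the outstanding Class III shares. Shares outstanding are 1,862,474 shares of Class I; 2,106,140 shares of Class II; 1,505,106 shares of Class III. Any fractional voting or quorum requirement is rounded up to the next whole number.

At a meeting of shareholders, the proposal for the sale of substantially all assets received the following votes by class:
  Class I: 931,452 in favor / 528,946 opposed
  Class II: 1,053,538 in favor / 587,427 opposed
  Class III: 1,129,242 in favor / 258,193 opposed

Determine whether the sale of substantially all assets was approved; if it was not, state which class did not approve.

Class I: a majority of 1862474 is 931238; 931,238 required, 931,452 in favor — approved.
Class II: a majority of 2106140 is 1053071; 1,053,071 required, 1,053,538 in favor — approved.
Class III: 3/4 of 1505106 = 1128829.50, rounded up to 1128830; 1,128,830 required, 1,129,242 in favor — approved.

Approved — every class gave the required vote.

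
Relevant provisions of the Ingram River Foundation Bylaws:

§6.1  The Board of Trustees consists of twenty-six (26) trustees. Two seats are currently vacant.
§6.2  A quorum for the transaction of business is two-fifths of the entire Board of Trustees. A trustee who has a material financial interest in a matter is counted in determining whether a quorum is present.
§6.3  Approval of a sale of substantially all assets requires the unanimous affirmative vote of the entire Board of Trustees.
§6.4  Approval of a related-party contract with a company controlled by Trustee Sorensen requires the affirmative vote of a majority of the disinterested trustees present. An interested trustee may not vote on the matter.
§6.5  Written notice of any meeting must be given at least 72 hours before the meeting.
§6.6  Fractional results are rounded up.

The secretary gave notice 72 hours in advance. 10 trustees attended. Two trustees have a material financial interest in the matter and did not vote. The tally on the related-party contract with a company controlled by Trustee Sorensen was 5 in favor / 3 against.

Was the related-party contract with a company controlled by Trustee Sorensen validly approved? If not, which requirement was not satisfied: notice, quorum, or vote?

Notice: 72 hours given; 72 required (72 ≥ 72). Satisfied.
Quorum: 10 present (interested trustees count toward quorum); quorum is 11. Not satisfied.
Vote: the related-party contract with a company controlled by Trustee Sorensen requires a majority of the disinterested trustees present (10 − 2 = 8). A majority of 8 is 5, so 5 affirmative votes are needed; 5 voted in favor. Satisfied. (Moot — without a quorum no business can be validly transacted.)

Invalid — quorum requirement not satisfied.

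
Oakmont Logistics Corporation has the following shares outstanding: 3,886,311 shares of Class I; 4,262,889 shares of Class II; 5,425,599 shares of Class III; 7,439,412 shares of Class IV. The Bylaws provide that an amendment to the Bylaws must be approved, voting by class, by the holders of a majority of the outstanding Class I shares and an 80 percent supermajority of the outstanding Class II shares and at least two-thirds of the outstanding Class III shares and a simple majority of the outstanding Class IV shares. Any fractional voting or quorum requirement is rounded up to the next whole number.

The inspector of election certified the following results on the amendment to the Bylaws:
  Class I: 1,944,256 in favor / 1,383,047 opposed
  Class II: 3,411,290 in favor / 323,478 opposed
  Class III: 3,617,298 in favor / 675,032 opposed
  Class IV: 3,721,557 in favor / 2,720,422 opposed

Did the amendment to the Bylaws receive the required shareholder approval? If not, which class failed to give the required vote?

Class I: a majority of 3886311 is 1943156; 1,943,156 required, 1,944,256 in favor — approved.
Class II: 4/5 of 4262889 = 3410311.20, rounded up to 3410312; 3,410,312 required, 3,411,290 in favor — approved.
Class III: 2/3 of 5425599 = 3617066; 3,617,066 required, 3,617,298 in favor — approved.
Class IV: a majority of 7439412 is 3719707; 3,719,707 required, 3,721,557 in favor — approved.

Approved — every class gave the required vote.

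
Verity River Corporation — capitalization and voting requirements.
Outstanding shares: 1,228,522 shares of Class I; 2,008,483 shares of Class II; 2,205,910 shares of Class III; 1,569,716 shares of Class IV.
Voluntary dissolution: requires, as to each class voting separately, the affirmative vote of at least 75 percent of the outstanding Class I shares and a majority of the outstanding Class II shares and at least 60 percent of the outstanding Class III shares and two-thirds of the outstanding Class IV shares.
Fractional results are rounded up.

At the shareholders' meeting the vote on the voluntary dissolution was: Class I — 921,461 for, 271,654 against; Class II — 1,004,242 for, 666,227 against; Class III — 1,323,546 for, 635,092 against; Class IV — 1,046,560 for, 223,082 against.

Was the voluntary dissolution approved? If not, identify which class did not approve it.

Class I: 3/4 of 1228522 = 921391.50, rounded up to 921392; 921,392 required, 921,461 in favor — approved.
Class II: a majority of 2008483 is 1004242; 1,004,242 required, 1,004,242 in favor — approved.
Class III: 3/5 of 2205910 = 1323546; 1,323,546 required, 1,323,546 in favor — approved.
Class IV: 2/3 of 1569716 = 1046477.33, rounded up to 1046478; 1,046,478 required, 1,046,560 in favor — approved.

Approved — every class gave the required vote.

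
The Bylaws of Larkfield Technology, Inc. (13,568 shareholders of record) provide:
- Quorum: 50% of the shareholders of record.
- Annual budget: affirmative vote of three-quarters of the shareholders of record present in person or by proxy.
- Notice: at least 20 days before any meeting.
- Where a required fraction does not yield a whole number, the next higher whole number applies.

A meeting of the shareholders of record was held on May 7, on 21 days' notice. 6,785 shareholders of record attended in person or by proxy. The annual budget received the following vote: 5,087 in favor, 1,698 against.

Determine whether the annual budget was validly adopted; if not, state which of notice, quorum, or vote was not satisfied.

Notice: 21 days given; 20 required. Satisfied.
Quorum: 50% of 13,568 = 6,784; 6,785 present. Satisfied.
Vote: requires three-fourths of those present (6,785); 3/4 of 6785 = 5088.75, rounded up to 5089, so 5,089 needed; 5,087 in favor. Not satisfied.

Invalid — vote requirement not satisfied.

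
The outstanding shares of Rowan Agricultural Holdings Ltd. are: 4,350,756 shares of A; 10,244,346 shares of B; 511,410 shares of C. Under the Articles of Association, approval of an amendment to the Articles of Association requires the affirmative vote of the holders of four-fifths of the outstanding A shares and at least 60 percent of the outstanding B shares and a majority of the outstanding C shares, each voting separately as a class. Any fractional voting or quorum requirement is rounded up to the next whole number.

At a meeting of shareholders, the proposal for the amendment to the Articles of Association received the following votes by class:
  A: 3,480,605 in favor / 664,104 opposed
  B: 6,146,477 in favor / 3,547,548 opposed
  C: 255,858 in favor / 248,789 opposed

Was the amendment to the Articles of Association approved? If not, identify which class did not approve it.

A: 4/5 of 4350756 = 3480604.80, rounded up to 3480605; 3,480,605 required, 3,480,605 in favor — approved.
B: 3/5 of 10244346 = 6146607.60, rounded up to 6146608; 6,146,608 required, 6,146,477 in favor — not approved.
C: a majority of 511410 is 255706; 255,706 required, 255,858 in favor — approved.

Not approved — the B shares did not give the required vote.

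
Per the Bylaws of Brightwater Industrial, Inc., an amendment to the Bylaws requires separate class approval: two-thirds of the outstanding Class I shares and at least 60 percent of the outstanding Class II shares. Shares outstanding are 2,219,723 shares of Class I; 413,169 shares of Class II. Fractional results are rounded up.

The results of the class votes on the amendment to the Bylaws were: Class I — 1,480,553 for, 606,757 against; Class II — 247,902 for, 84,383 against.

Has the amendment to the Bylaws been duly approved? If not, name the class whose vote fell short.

Class I: 2/3 of 2219723 = 1479815.33, rounded up to 1479816; 1,479,816 required, 1,480,553 in favor — approved.
Class II: 3/5 of 413169 = 247901.40, rounded up to 247902; 247,902 required, 247,902 in favor — approved.

Approved — every class gave the required vote.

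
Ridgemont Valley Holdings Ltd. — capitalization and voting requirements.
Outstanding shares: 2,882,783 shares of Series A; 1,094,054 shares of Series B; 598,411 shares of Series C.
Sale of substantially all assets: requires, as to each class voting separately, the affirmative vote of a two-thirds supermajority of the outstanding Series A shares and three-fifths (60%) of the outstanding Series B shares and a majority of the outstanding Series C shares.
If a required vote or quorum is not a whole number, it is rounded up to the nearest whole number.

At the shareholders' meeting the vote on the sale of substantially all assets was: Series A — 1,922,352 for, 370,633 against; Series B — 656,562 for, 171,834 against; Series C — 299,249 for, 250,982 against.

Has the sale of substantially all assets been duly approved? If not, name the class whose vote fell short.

Series A: 2/3 of 2882783 = 1921855.33, rounded up to 1921856; 1,921,856 required, 1,922,352 in favor — approved.
Series B: 3/5 of 1094054 = 656432.40, rounded up to 656433; 656,433 required, 656,562 in favor — approved.
Series C: a majority of 598411 is 299206; 299,206 required, 299,249 in favor — approved.

Approved — every class gave the required vote.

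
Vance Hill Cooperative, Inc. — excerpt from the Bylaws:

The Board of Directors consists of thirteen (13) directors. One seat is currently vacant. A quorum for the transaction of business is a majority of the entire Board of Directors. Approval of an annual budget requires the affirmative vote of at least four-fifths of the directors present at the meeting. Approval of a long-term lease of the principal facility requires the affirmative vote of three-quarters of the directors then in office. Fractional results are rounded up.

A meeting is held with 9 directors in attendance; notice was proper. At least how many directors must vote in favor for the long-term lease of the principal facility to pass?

The long-term lease of the principal facility requires three-fourths of the directors then in office (12).
3/4 of 12 = 9.

9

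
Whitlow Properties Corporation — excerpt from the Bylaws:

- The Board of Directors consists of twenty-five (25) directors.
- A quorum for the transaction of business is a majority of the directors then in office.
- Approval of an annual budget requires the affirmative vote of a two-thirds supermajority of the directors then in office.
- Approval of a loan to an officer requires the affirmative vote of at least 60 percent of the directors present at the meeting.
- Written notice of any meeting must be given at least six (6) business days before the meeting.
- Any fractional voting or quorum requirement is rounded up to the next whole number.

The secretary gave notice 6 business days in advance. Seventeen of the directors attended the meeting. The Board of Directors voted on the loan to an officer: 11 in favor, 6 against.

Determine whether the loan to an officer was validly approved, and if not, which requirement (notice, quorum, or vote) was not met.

Valid — all requirements satisfied.

Notice: 6 business days given; 6 required (6 ≥ 6). Satisfied.
Quorum: 17 present; quorum is 13. Satisfied.
Vote: the loan to an officer requires three-fifths of the directors present (17). 3/5 of 17 = 10.20, rounded up to 11, so 11 affirmative votes are needed; 11 voted in favor. Satisfied.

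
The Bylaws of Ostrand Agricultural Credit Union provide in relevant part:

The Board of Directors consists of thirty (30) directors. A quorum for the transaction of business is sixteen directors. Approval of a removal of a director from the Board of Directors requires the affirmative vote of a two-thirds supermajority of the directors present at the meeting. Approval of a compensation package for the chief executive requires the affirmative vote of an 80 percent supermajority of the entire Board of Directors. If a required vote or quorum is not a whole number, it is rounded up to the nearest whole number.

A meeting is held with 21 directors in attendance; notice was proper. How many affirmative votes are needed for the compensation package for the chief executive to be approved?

The compensation package for the chief executive requires four-fifths of the entire Board of Directors (30).
4/5 of 30 = 24.
(Only 21 can vote, so the compensation package for the chief executive cannot pass at this meeting, but the required vote is still 24.)

24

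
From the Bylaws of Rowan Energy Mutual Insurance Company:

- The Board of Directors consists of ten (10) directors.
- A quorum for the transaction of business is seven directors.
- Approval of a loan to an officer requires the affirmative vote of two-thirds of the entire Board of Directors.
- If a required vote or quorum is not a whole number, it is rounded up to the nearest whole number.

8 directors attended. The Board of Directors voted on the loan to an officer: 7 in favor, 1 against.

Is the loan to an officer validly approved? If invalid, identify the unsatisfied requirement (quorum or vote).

Quorum: 8 present; quorum is 7. Satisfied.
Vote: the loan to an officer requires two-thirds of the entire Board of Directors (10). 2/3 of 10 = 6.67, rounded up to 7, so 7 affirmative votes are needed; 7 voted in favor. Satisfied.

Valid — all requirements satisfied.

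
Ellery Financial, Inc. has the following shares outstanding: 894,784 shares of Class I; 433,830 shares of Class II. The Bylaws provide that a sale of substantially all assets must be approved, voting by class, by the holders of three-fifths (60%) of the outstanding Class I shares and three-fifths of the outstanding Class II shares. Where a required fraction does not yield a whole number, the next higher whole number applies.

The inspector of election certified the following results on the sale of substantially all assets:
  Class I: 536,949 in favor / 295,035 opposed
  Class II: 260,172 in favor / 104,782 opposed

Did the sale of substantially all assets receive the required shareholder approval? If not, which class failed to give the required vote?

Not approved — the Class II shares did not give the required vote.

Class I: 3/5 of 894784 = 536870.40, rounded up to 536871; 536,871 required, 536,949 in favor — approved.
Class II: 3/5 of 433830 = 260298; 260,298 required, 260,172 in favor — not approved.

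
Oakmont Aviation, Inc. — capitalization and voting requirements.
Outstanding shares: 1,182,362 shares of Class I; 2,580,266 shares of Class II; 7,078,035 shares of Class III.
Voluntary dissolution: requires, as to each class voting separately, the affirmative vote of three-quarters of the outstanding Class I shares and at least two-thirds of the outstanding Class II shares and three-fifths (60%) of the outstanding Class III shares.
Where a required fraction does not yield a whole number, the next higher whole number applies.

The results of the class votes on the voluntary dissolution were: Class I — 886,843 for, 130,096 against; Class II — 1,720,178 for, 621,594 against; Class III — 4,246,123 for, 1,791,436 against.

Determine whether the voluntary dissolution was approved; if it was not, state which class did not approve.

Not approved — the Class III shares did not give the required vote.

Class I: 3/4 of 1182362 = 886771.50, rounded up to 886772; 886,772 required, 886,843 in favor — approved.
Class II: 2/3 of 2580266 = 1720177.33, rounded up to 1720178; 1,720,178 required, 1,720,178 in favor — approved.
Class III: 3/5 of 7078035 = 4246821; 4,246,821 required, 4,246,123 in favor — not approved.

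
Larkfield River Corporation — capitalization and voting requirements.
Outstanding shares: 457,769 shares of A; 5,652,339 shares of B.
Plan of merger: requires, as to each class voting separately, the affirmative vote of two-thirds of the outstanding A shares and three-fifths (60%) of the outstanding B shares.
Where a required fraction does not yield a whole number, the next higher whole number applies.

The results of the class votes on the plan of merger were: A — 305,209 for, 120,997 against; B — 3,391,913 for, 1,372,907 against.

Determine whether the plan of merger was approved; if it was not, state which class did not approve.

A: 2/3 of 457769 = 305179.33, rounded up to 305180; 305,180 required, 305,209 in favor — approved.
B: 3/5 of 5652339 = 3391403.40, rounded up to 3391404; 3,391,404 required, 3,391,913 in favor — approved.

Approved — every class gave the required vote.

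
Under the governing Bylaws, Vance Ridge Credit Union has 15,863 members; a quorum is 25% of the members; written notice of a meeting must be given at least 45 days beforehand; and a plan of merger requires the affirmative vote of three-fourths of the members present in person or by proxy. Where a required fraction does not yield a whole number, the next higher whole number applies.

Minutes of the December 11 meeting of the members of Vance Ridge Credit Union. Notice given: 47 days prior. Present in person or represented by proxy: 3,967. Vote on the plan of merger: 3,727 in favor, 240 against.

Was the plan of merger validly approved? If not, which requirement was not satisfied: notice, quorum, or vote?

Notice: 47 days given; 45 required. Satisfied.
Quorum: 25% of 15,863 = 3,965.75, rounded up to 3,966; 3,967 present. Satisfied.
Vote: requires three-fourths of those present (3,967); 3/4 of 3967 = 2975.25, rounded up to 2976, so 2,976 needed; 3,727 in favor. Satisfied.

Valid — all requirements satisfied.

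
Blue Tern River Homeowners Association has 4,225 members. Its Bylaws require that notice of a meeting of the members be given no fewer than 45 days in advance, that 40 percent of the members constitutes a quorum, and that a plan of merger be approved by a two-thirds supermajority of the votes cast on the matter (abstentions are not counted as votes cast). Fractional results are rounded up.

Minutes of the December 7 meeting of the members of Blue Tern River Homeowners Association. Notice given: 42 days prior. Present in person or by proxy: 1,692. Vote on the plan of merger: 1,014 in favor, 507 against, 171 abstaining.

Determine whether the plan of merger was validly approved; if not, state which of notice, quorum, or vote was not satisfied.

Notice: 42 days given; 45 required. Not satisfied.
Quorum: 40% of 4,225 = 1,690; 1,692 present. Satisfied.
Vote: requires two-thirds of the votes cast (1,692 − 171 abstaining = 1,521); 2/3 of 1521 = 1014, so 1,014 needed; 1,014 in favor. Satisfied.

Invalid — notice requirement not satisfied.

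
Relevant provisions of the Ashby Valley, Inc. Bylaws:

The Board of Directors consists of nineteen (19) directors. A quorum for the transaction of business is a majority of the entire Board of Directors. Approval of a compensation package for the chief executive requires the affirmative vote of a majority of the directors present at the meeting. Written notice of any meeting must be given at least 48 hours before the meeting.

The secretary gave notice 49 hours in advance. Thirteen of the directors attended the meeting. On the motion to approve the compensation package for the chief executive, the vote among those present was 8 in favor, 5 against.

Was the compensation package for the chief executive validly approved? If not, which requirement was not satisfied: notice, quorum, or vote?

Valid — all requirements satisfied.

Notice: 49 hours given; 48 required (49 ≥ 48). Satisfied.
Quorum: 13 present; quorum is 10. Satisfied.
Vote: the compensation package for the chief executive requires a majority of the directors present (13). A majority of 13 is 7, so 7 affirmative votes are needed; 8 voted in favor. Satisfied.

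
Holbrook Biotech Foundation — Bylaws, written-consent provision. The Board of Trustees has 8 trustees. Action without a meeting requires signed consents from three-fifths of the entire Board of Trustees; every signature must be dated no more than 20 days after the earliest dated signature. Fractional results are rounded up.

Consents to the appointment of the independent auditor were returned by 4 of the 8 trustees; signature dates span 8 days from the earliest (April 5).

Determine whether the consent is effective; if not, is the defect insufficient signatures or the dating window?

Not effective — insufficient signatures.

Signatures required: three-fifths of 8 — 3/5 of 8 = 4.80, rounded up to 5, so 5 needed; 4 signed. Insufficient.
Dating window: the latest signature is 8 days after the earliest; the limit is 20 days. Within the window.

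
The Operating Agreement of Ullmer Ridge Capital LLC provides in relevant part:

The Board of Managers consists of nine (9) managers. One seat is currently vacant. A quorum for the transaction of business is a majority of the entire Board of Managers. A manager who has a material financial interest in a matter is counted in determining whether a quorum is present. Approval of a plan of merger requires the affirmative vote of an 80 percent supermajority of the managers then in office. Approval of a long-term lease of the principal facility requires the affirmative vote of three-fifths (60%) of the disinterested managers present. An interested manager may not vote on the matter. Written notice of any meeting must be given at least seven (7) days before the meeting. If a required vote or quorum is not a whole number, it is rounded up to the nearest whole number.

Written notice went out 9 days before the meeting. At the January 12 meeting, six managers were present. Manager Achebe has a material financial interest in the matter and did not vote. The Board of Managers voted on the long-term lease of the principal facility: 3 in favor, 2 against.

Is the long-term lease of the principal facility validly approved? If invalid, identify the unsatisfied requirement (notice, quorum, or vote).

Valid — all requirements satisfied.

Notice: 9 days given; 7 required (9 ≥ 7). Satisfied.
Quorum: 6 present (interested managers count toward quorum); quorum is 5. Satisfied.
Vote: the long-term lease of the principal facility requires three-fifths of the disinterested managers present (6 − 1 = 5). 3/5 of 5 = 3, so 3 affirmative votes are needed; 3 voted in favor. Satisfied.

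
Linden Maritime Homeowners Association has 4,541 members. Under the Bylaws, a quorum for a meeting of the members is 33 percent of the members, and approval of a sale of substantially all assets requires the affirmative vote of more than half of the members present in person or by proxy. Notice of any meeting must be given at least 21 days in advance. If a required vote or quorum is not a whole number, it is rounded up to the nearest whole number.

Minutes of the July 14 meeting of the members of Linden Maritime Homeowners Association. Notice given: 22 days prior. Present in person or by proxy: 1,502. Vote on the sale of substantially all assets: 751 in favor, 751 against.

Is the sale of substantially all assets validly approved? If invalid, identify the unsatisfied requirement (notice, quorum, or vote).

Invalid — vote requirement not satisfied.

Notice: 22 days given; 21 required. Satisfied.
Quorum: 33% of 4,541 = 1,498.53, rounded up to 1,499; 1,502 present. Satisfied.
Vote: requires a majority of those present (1,502); a majority of 1502 is 752, so 752 needed; 751 in favor. Not satisfied.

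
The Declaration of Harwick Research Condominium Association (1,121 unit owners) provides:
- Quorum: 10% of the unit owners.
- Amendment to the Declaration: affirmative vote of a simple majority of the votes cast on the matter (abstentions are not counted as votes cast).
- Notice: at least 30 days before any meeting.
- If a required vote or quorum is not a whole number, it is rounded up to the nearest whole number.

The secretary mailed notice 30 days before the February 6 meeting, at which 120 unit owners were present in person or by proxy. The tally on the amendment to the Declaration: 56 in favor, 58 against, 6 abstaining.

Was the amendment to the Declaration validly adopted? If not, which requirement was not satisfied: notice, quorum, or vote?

Invalid — vote requirement not satisfied.

Notice: 30 days given; 30 required. Satisfied.
Quorum: 10% of 1,121 = 112.10, rounded up to 113; 120 present. Satisfied.
Vote: requires a majority of the votes cast (120 − 6 abstaining = 114); a majority of 114 is 58, so 58 needed; 56 in favor. Not satisfied.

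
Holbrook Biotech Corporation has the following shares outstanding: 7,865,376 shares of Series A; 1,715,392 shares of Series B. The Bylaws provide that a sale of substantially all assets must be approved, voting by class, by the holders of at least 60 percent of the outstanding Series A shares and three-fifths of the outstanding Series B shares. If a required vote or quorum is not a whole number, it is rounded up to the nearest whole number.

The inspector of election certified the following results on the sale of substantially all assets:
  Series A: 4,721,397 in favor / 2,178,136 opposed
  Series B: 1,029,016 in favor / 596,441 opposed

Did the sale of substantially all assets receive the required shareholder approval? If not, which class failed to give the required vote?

Not approved — the Series B shares did not give the required vote.

Series A: 3/5 of 7865376 = 4719225.60, rounded up to 4719226; 4,719,226 required, 4,721,397 in favor — approved.
Series B: 3/5 of 1715392 = 1029235.20, rounded up to 1029236; 1,029,236 required, 1,029,016 in favor — not approved.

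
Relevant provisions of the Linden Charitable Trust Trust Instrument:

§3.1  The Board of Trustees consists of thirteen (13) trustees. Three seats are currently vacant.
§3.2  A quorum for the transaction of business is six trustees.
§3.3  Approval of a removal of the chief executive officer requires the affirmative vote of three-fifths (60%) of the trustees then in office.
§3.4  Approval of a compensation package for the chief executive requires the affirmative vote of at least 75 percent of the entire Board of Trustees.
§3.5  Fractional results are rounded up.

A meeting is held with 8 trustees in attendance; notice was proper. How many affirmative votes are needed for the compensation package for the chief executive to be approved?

The compensation package for the chief executive requires three-fourths of the entire Board of Trustees (13).
3/4 of 13 = 9.75, rounded up to 10.
(Only 8 can vote, so the compensation package for the chief executive cannot pass at this meeting, but the required vote is still 10.)

10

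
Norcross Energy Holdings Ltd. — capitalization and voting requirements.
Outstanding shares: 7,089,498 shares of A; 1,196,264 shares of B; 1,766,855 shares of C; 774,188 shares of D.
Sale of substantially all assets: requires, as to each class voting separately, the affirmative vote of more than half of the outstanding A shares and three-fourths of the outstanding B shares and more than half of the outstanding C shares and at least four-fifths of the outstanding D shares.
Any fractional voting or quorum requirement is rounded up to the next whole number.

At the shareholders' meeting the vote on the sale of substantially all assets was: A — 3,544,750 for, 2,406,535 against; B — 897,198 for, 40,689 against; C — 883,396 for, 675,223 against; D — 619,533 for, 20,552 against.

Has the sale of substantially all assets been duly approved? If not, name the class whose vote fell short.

A: a majority of 7089498 is 3544750; 3,544,750 required, 3,544,750 in favor — approved.
B: 3/4 of 1196264 = 897198; 897,198 required, 897,198 in favor — approved.
C: a majority of 1766855 is 883428; 883,428 required, 883,396 in favor — not approved.
D: 4/5 of 774188 = 619350.40, rounded up to 619351; 619,351 required, 619,533 in favor — approved.

Not approved — the C shares did not give the required vote.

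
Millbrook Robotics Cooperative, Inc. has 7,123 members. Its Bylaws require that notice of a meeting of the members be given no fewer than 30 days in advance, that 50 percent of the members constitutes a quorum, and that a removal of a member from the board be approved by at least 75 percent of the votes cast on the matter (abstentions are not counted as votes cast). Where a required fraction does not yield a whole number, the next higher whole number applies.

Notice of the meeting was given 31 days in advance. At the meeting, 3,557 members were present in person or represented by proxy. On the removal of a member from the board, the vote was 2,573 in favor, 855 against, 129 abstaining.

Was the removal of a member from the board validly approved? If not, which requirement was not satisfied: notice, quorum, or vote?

Notice: 31 days given; 30 required. Satisfied.
Quorum: 50% of 7,123 = 3,561.50, rounded up to 3,562; 3,557 present. Not satisfied.
Vote: requires three-fourths of the votes cast (3,557 − 129 abstaining = 3,428); 3/4 of 3428 = 2571, so 2,571 needed; 2,573 in favor. Satisfied.

Invalid — quorum requirement not satisfied.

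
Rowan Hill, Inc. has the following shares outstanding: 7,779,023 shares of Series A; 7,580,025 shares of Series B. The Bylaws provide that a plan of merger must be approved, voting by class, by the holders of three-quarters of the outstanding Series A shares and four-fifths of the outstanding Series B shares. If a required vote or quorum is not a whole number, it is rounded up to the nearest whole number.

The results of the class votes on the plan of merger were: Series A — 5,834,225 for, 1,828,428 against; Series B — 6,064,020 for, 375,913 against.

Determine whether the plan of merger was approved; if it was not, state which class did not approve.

Not approved — the Series A shares did not give the required vote.

Series A: 3/4 of 7779023 = 5834267.25, rounded up to 5834268; 5,834,268 required, 5,834,225 in favor — not approved.
Series B: 4/5 of 7580025 = 6064020; 6,064,020 required, 6,064,020 in favor — approved.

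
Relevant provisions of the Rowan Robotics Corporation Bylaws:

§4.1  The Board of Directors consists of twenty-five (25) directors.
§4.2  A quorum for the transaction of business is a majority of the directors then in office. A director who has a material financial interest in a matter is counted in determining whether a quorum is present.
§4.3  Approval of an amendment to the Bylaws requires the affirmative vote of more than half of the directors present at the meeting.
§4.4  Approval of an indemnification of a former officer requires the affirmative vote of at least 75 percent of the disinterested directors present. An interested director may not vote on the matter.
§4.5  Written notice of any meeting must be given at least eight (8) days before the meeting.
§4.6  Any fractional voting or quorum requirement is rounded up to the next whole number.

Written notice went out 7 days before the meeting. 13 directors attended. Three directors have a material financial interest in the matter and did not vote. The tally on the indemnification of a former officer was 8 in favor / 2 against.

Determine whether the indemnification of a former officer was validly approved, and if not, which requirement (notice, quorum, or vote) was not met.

Notice: 7 days given; 8 required (7 < 8). Not satisfied.
Quorum: 13 present (interested directors count toward quorum); quorum is 13. Satisfied.
Vote: the indemnification of a former officer requires three-fourths of the disinterested directors present (13 − 3 = 10). 3/4 of 10 = 7.50, rounded up to 8, so 8 affirmative votes are needed; 8 voted in favor. Satisfied.

Invalid — notice requirement not satisfied.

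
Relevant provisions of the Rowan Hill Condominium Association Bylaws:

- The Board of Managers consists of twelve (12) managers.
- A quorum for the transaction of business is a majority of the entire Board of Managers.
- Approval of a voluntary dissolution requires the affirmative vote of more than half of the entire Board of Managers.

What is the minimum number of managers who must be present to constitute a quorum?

7

A majority of 12 is 7.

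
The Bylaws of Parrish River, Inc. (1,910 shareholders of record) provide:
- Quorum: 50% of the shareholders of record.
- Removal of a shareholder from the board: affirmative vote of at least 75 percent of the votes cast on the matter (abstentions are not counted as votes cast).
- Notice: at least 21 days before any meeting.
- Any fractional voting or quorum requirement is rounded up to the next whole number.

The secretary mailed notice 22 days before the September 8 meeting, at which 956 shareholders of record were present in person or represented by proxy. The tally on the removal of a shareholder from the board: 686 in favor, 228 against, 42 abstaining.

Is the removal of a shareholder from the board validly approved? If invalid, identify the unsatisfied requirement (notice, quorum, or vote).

Valid — all requirements satisfied.

Notice: 22 days given; 21 required. Satisfied.
Quorum: 50% of 1,910 = 955; 956 present. Satisfied.
Vote: requires three-fourths of the votes cast (956 − 42 abstaining = 914); 3/4 of 914 = 685.50, rounded up to 686, so 686 needed; 686 in favor. Satisfied.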